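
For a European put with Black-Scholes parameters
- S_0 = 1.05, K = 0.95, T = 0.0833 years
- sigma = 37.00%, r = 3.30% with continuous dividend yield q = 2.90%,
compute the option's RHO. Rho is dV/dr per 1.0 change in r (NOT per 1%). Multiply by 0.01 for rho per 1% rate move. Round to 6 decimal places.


d1 = 0.9937269224; d2 = 0.8869384867
phi(d1) = 0.2434886057; exp(-qT) = 0.9975872155; exp(-rT) = 0.9972548748
N(-d2) = 0.1875560097
Rho = -K*T*exp(-rT)*N(-d2) = -0.9500 * 0.0833 * 0.9972548748 * 0.1875560097 = -0.014802

Answer: Rho = -0.014802


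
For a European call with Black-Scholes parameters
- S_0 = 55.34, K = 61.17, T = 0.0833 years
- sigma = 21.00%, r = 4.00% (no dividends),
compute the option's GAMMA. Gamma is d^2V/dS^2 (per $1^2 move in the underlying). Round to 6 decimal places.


Answer: Gamma = 0.034829

Derivation:
d1 = -1.5672773175; d2 = -1.6278869702
phi(d1) = 0.1168203928; exp(-qT) = 1.0000000000; exp(-rT) = 0.9966735450
Gamma = exp(-qT) * phi(d1) / (S * sigma * sqrt(T)) = 1.0000000000 * 0.1168203928 / (55.3400 * 0.2100 * 0.2886173938) = 0.034829


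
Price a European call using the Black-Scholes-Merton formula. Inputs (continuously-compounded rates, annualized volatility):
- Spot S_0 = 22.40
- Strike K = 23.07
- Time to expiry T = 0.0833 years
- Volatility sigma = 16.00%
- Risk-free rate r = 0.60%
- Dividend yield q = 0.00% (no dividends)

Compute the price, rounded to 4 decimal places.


Answer: Price = 0.1692

Derivation:
d1 = (ln(S/K) + (r - q + 0.5*sigma^2) * T) / (sigma * sqrt(T)) = -0.60430508
d2 = d1 - sigma * sqrt(T) = -0.65048387
exp(-rT) = 0.99950032; exp(-qT) = 1.00000000
C = S_0 * exp(-qT) * N(d1) - K * exp(-rT) * N(d2)
N(d1) = 0.27282041; N(d2) = 0.25768986
C = 22.4000 * 1.00000000 * 0.27282041 - 23.0700 * 0.99950032 * 0.25768986 = 0.1692


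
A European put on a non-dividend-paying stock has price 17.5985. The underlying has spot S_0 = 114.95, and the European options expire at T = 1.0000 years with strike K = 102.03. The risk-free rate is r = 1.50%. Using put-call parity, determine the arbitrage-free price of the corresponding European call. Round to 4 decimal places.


Answer: Call price = 32.0375

Derivation:
Put-call parity: C - P = S_0 * exp(-qT) - K * exp(-rT).
S_0 * exp(-qT) = 114.9500 * 1.00000000 = 114.95000000
K * exp(-rT) = 102.0300 * 0.98511194 = 100.51097120
C = P + S*exp(-qT) - K*exp(-rT)
C = 17.5985 + 114.95000000 - 100.51097120 = 32.0375


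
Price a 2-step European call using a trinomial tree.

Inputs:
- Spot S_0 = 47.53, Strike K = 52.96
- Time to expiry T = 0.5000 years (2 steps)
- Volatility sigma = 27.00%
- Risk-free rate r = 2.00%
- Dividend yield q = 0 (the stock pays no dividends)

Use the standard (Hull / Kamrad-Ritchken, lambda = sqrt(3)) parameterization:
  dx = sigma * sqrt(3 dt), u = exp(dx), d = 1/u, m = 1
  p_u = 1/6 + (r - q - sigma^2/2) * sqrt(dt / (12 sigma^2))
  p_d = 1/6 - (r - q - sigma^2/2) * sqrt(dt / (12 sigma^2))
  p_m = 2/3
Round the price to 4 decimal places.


Answer: Price = V(0,0) = 2.0430

Derivation:
dt = T/N = 0.250000; dx = sigma*sqrt(3*dt) = 0.233827
u = exp(dx) = 1.263426; d = 1/u = 0.791499
p_u = 0.157873, p_m = 0.666667, p_d = 0.175461
Discount per step: exp(-r*dt) = 0.995012
Stock lattice S(k, j) with j the centered position index:
  k=0: S(0,+0) = 47.5300
  k=1: S(1,-1) = 37.6199; S(1,+0) = 47.5300; S(1,+1) = 60.0506
  k=2: S(2,-2) = 29.7761; S(2,-1) = 37.6199; S(2,+0) = 47.5300; S(2,+1) = 60.0506; S(2,+2) = 75.8695
Terminal payoffs V(N, j) = max(S_T - K, 0):
  V(2,-2) = 0.000000; V(2,-1) = 0.000000; V(2,+0) = 0.000000; V(2,+1) = 7.090625; V(2,+2) = 22.909504
Backward induction: V(k, j) = exp(-r*dt) * [p_u * V(k+1, j+1) + p_m * V(k+1, j) + p_d * V(k+1, j-1)]
  V(1,-1) = exp(-r*dt) * [p_u*0.000000 + p_m*0.000000 + p_d*0.000000] = 0.000000
  V(1,+0) = exp(-r*dt) * [p_u*7.090625 + p_m*0.000000 + p_d*0.000000] = 1.113833
  V(1,+1) = exp(-r*dt) * [p_u*22.909504 + p_m*7.090625 + p_d*0.000000] = 8.302255
  V(0,+0) = exp(-r*dt) * [p_u*8.302255 + p_m*1.113833 + p_d*0.000000] = 2.043015


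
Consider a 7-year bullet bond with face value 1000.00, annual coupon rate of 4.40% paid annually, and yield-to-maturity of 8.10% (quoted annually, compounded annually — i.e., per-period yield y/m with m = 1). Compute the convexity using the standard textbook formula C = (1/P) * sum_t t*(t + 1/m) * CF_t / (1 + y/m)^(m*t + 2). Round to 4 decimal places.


Answer: Convexity = 39.5193

Derivation:
Coupon per period c = face * coupon_rate / m = 44.000000
Periods per year m = 1; per-period yield y/m = 0.081000
Number of cashflows N = 7
Cashflows (t years, CF_t, discount factor 1/(1+y/m)^(m*t), PV):
  t = 1.0000: CF_t = 44.000000, DF = 0.925069, PV = 40.703053
  t = 2.0000: CF_t = 44.000000, DF = 0.855753, PV = 37.653148
  t = 3.0000: CF_t = 44.000000, DF = 0.791631, PV = 34.831774
  t = 4.0000: CF_t = 44.000000, DF = 0.732314, PV = 32.221808
  t = 5.0000: CF_t = 44.000000, DF = 0.677441, PV = 29.807408
  t = 6.0000: CF_t = 44.000000, DF = 0.626680, PV = 27.573920
  t = 7.0000: CF_t = 1044.000000, DF = 0.579722, PV = 605.230270
Price P = sum_t PV_t = 808.021380
Convexity numerator sum_t t*(t + 1/m) * CF_t / (1+y/m)^(m*t + 2):
  t = 1.0000: term = 69.663548
  t = 2.0000: term = 193.330846
  t = 3.0000: term = 357.688891
  t = 4.0000: term = 551.478402
  t = 5.0000: term = 765.233675
  t = 6.0000: term = 991.051938
  t = 7.0000: term = 29003.958837
Convexity = (1/P) * sum = 31932.406138 / 808.021380 = 39.519259


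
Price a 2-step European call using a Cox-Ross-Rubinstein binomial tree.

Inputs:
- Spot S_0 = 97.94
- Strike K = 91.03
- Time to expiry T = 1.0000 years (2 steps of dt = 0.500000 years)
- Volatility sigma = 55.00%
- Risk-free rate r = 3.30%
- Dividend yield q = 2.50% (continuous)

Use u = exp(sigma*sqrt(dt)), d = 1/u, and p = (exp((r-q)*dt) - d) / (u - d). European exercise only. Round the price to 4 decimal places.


Answer: Price = V(0,0) = 23.0039

Derivation:
dt = T/N = 0.500000
u = exp(sigma*sqrt(dt)) = 1.475370; d = 1/u = 0.677796
p = (exp((r-q)*dt) - d) / (u - d) = 0.409005
Discount per step: exp(-r*dt) = 0.983635
Stock lattice S(k, i) with i counting down-moves:
  k=0: S(0,0) = 97.9400
  k=1: S(1,0) = 144.4977; S(1,1) = 66.3834
  k=2: S(2,0) = 213.1876; S(2,1) = 97.9400; S(2,2) = 44.9944
Terminal payoffs V(N, i) = max(S_T - K, 0):
  V(2,0) = 122.157595; V(2,1) = 6.910000; V(2,2) = 0.000000
Backward induction: V(k, i) = exp(-r*dt) * [p * V(k+1, i) + (1-p) * V(k+1, i+1)].
  V(1,0) = exp(-r*dt) * [p*122.157595 + (1-p)*6.910000] = 53.162419
  V(1,1) = exp(-r*dt) * [p*6.910000 + (1-p)*0.000000] = 2.779976
  V(0,0) = exp(-r*dt) * [p*53.162419 + (1-p)*2.779976] = 23.003948


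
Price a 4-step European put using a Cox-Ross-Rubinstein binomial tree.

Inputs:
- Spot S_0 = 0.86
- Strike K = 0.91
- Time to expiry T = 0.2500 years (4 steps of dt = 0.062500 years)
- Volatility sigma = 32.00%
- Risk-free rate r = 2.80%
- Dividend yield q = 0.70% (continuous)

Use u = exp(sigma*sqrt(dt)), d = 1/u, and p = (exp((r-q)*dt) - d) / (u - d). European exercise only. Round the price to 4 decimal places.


Answer: Price = V(0,0) = 0.0841

Derivation:
dt = T/N = 0.062500
u = exp(sigma*sqrt(dt)) = 1.083287; d = 1/u = 0.923116
p = (exp((r-q)*dt) - d) / (u - d) = 0.488210
Discount per step: exp(-r*dt) = 0.998252
Stock lattice S(k, i) with i counting down-moves:
  k=0: S(0,0) = 0.8600
  k=1: S(1,0) = 0.9316; S(1,1) = 0.7939
  k=2: S(2,0) = 1.0092; S(2,1) = 0.8600; S(2,2) = 0.7328
  k=3: S(3,0) = 1.0933; S(3,1) = 0.9316; S(3,2) = 0.7939; S(3,3) = 0.6765
  k=4: S(4,0) = 1.1843; S(4,1) = 1.0092; S(4,2) = 0.8600; S(4,3) = 0.7328; S(4,4) = 0.6245
Terminal payoffs V(N, i) = max(K - S_T, 0):
  V(4,0) = 0.000000; V(4,1) = 0.000000; V(4,2) = 0.050000; V(4,3) = 0.177156; V(4,4) = 0.285512
Backward induction: V(k, i) = exp(-r*dt) * [p * V(k+1, i) + (1-p) * V(k+1, i+1)].
  V(3,0) = exp(-r*dt) * [p*0.000000 + (1-p)*0.000000] = 0.000000
  V(3,1) = exp(-r*dt) * [p*0.000000 + (1-p)*0.050000] = 0.025545
  V(3,2) = exp(-r*dt) * [p*0.050000 + (1-p)*0.177156] = 0.114876
  V(3,3) = exp(-r*dt) * [p*0.177156 + (1-p)*0.285512] = 0.232205
  V(2,0) = exp(-r*dt) * [p*0.000000 + (1-p)*0.025545] = 0.013051
  V(2,1) = exp(-r*dt) * [p*0.025545 + (1-p)*0.114876] = 0.071139
  V(2,2) = exp(-r*dt) * [p*0.114876 + (1-p)*0.232205] = 0.174618
  V(1,0) = exp(-r*dt) * [p*0.013051 + (1-p)*0.071139] = 0.042705
  V(1,1) = exp(-r*dt) * [p*0.071139 + (1-p)*0.174618] = 0.123881
  V(0,0) = exp(-r*dt) * [p*0.042705 + (1-p)*0.123881] = 0.084103


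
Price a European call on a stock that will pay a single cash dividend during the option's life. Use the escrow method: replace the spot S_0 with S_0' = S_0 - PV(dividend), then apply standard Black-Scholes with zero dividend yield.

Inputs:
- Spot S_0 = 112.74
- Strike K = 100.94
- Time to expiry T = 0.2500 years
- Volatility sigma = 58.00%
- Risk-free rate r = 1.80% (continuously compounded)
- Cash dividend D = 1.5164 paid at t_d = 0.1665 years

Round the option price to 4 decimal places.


Answer: Price = 18.3097

Derivation:
PV(D) = D * exp(-r * t_d) = 1.5164 * 0.99700749 = 1.51186215
S_0' = S_0 - PV(D) = 112.7400 - 1.51186215 = 111.22813785
d1 = (ln(S_0'/K) + (r + sigma^2/2)*T) / (sigma*sqrt(T)) = 0.49519692
d2 = d1 - sigma*sqrt(T) = 0.20519692
exp(-rT) = 0.99551011
N(d1) = 0.68976944; N(d2) = 0.58129086
C = S_0' * N(d1) - K * exp(-rT) * N(d2) = 111.22813785 * 0.68976944 - 100.9400 * 0.99551011 * 0.58129086 = 18.3097


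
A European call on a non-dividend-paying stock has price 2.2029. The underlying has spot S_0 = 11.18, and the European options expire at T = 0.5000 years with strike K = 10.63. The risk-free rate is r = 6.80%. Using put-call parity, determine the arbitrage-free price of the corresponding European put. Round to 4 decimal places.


Put-call parity: C - P = S_0 * exp(-qT) - K * exp(-rT).
S_0 * exp(-qT) = 11.1800 * 1.00000000 = 11.18000000
K * exp(-rT) = 10.6300 * 0.96657150 = 10.27465509
P = C - S*exp(-qT) + K*exp(-rT)
P = 2.2029 - 11.18000000 + 10.27465509 = 1.2976

Answer: Put price = 1.2976


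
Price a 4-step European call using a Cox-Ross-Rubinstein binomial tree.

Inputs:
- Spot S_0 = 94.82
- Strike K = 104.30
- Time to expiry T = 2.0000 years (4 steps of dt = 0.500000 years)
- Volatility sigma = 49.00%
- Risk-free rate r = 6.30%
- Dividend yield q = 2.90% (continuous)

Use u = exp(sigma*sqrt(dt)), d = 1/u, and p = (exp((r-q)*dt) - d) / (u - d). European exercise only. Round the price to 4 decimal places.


Answer: Price = V(0,0) = 23.1991

Derivation:
dt = T/N = 0.500000
u = exp(sigma*sqrt(dt)) = 1.414084; d = 1/u = 0.707171
p = (exp((r-q)*dt) - d) / (u - d) = 0.438489
Discount per step: exp(-r*dt) = 0.968991
Stock lattice S(k, i) with i counting down-moves:
  k=0: S(0,0) = 94.8200
  k=1: S(1,0) = 134.0835; S(1,1) = 67.0540
  k=2: S(2,0) = 189.6054; S(2,1) = 94.8200; S(2,2) = 47.4187
  k=3: S(3,0) = 268.1180; S(3,1) = 134.0835; S(3,2) = 67.0540; S(3,3) = 33.5331
  k=4: S(4,0) = 379.1416; S(4,1) = 189.6054; S(4,2) = 94.8200; S(4,3) = 47.4187; S(4,4) = 23.7137
Terminal payoffs V(N, i) = max(S_T - K, 0):
  V(4,0) = 274.841562; V(4,1) = 85.305387; V(4,2) = 0.000000; V(4,3) = 0.000000; V(4,4) = 0.000000
Backward induction: V(k, i) = exp(-r*dt) * [p * V(k+1, i) + (1-p) * V(k+1, i+1)].
  V(3,0) = exp(-r*dt) * [p*274.841562 + (1-p)*85.305387] = 163.192620
  V(3,1) = exp(-r*dt) * [p*85.305387 + (1-p)*0.000000] = 36.245607
  V(3,2) = exp(-r*dt) * [p*0.000000 + (1-p)*0.000000] = 0.000000
  V(3,3) = exp(-r*dt) * [p*0.000000 + (1-p)*0.000000] = 0.000000
  V(2,0) = exp(-r*dt) * [p*163.192620 + (1-p)*36.245607] = 89.060481
  V(2,1) = exp(-r*dt) * [p*36.245607 + (1-p)*0.000000] = 15.400481
  V(2,2) = exp(-r*dt) * [p*0.000000 + (1-p)*0.000000] = 0.000000
  V(1,0) = exp(-r*dt) * [p*89.060481 + (1-p)*15.400481] = 46.220498
  V(1,1) = exp(-r*dt) * [p*15.400481 + (1-p)*0.000000] = 6.543547
  V(0,0) = exp(-r*dt) * [p*46.220498 + (1-p)*6.543547] = 23.199071


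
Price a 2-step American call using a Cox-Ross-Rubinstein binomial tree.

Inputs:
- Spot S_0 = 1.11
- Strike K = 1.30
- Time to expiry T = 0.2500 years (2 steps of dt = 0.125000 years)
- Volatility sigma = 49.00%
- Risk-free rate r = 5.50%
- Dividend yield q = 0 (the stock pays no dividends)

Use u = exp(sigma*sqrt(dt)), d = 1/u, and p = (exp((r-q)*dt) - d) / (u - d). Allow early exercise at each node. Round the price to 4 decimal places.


Answer: Price = V(0,0) = 0.0604

Derivation:
dt = T/N = 0.125000
u = exp(sigma*sqrt(dt)) = 1.189153; d = 1/u = 0.840935
p = (exp((r-q)*dt) - d) / (u - d) = 0.476609
Discount per step: exp(-r*dt) = 0.993149
Stock lattice S(k, i) with i counting down-moves:
  k=0: S(0,0) = 1.1100
  k=1: S(1,0) = 1.3200; S(1,1) = 0.9334
  k=2: S(2,0) = 1.5696; S(2,1) = 1.1100; S(2,2) = 0.7850
Terminal payoffs V(N, i) = max(S_T - K, 0):
  V(2,0) = 0.269634; V(2,1) = 0.000000; V(2,2) = 0.000000
Backward induction: V(k, i) = exp(-r*dt) * [p * V(k+1, i) + (1-p) * V(k+1, i+1)]; then take max(V_cont, immediate exercise) for American.
  V(1,0) = exp(-r*dt) * [p*0.269634 + (1-p)*0.000000] = 0.127629; exercise = 0.019960; V(1,0) = max -> 0.127629
  V(1,1) = exp(-r*dt) * [p*0.000000 + (1-p)*0.000000] = 0.000000; exercise = 0.000000; V(1,1) = max -> 0.000000
  V(0,0) = exp(-r*dt) * [p*0.127629 + (1-p)*0.000000] = 0.060413; exercise = 0.000000; V(0,0) = max -> 0.060413


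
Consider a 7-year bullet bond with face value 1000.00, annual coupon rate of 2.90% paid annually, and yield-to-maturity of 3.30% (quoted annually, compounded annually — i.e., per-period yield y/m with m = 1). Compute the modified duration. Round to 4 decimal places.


Coupon per period c = face * coupon_rate / m = 29.000000
Periods per year m = 1; per-period yield y/m = 0.033000
Number of cashflows N = 7
Cashflows (t years, CF_t, discount factor 1/(1+y/m)^(m*t), PV):
  t = 1.0000: CF_t = 29.000000, DF = 0.968054, PV = 28.073572
  t = 2.0000: CF_t = 29.000000, DF = 0.937129, PV = 27.176740
  t = 3.0000: CF_t = 29.000000, DF = 0.907192, PV = 26.308557
  t = 4.0000: CF_t = 29.000000, DF = 0.878211, PV = 25.468110
  t = 5.0000: CF_t = 29.000000, DF = 0.850156, PV = 24.654511
  t = 6.0000: CF_t = 29.000000, DF = 0.822997, PV = 23.866903
  t = 7.0000: CF_t = 1029.000000, DF = 0.796705, PV = 819.809835
Price P = sum_t PV_t = 975.358228
First compute Macaulay numerator sum_t t * PV_t:
  t * PV_t at t = 1.0000: 28.073572
  t * PV_t at t = 2.0000: 54.353479
  t * PV_t at t = 3.0000: 78.925672
  t * PV_t at t = 4.0000: 101.872439
  t * PV_t at t = 5.0000: 123.272554
  t * PV_t at t = 6.0000: 143.201418
  t * PV_t at t = 7.0000: 5738.668845
Macaulay duration D = 6268.367980 / 975.358228 = 6.426734
Modified duration = D / (1 + y/m) = 6.426734 / (1 + 0.033000) = 6.221427

Answer: Modified duration = 6.2214


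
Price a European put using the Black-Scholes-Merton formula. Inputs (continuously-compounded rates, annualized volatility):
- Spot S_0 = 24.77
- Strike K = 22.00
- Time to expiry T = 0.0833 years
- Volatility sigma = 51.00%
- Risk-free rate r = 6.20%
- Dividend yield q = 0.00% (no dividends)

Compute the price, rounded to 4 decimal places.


d1 = (ln(S/K) + (r - q + 0.5*sigma^2) * T) / (sigma * sqrt(T)) = 0.91435628
d2 = d1 - sigma * sqrt(T) = 0.76716141
exp(-rT) = 0.99484871; exp(-qT) = 1.00000000
P = K * exp(-rT) * N(-d2) - S_0 * exp(-qT) * N(-d1)
N(-d1) = 0.18026483; N(-d2) = 0.22149278
P = 22.0000 * 0.99484871 * 0.22149278 - 24.7700 * 1.00000000 * 0.18026483 = 0.3826

Answer: Price = 0.3826


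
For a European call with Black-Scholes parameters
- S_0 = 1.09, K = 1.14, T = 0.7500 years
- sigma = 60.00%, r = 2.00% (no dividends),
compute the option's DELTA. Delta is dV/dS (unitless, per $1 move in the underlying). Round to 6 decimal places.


d1 = 0.2023601798; d2 = -0.3172550625
phi(d1) = 0.3908570627; exp(-qT) = 1.0000000000; exp(-rT) = 0.9851119396
N(d1) = 0.5801824218
Delta = exp(-qT) * N(d1) = 1.0000000000 * 0.5801824218 = 0.580182

Answer: Delta = 0.580182


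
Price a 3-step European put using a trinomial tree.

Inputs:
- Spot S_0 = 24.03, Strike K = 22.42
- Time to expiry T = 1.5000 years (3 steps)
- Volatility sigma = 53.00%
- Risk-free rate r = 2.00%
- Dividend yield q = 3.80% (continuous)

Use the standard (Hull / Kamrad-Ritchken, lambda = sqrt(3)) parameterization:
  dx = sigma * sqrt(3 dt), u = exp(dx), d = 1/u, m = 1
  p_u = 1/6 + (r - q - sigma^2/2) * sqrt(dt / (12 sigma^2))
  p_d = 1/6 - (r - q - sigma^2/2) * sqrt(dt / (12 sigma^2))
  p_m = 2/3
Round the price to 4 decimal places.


Answer: Price = V(0,0) = 4.8768

Derivation:
dt = T/N = 0.500000; dx = sigma*sqrt(3*dt) = 0.649115
u = exp(dx) = 1.913846; d = 1/u = 0.522508
p_u = 0.105641, p_m = 0.666667, p_d = 0.227692
Discount per step: exp(-r*dt) = 0.990050
Stock lattice S(k, j) with j the centered position index:
  k=0: S(0,+0) = 24.0300
  k=1: S(1,-1) = 12.5559; S(1,+0) = 24.0300; S(1,+1) = 45.9897
  k=2: S(2,-2) = 6.5605; S(2,-1) = 12.5559; S(2,+0) = 24.0300; S(2,+1) = 45.9897; S(2,+2) = 88.0172
  k=3: S(3,-3) = 3.4279; S(3,-2) = 6.5605; S(3,-1) = 12.5559; S(3,+0) = 24.0300; S(3,+1) = 45.9897; S(3,+2) = 88.0172; S(3,+3) = 168.4514
Terminal payoffs V(N, j) = max(K - S_T, 0):
  V(3,-3) = 18.992063; V(3,-2) = 15.859456; V(3,-1) = 9.864130; V(3,+0) = 0.000000; V(3,+1) = 0.000000; V(3,+2) = 0.000000; V(3,+3) = 0.000000
Backward induction: V(k, j) = exp(-r*dt) * [p_u * V(k+1, j+1) + p_m * V(k+1, j) + p_d * V(k+1, j-1)]
  V(2,-2) = exp(-r*dt) * [p_u*9.864130 + p_m*15.859456 + p_d*18.992063] = 15.780773
  V(2,-1) = exp(-r*dt) * [p_u*0.000000 + p_m*9.864130 + p_d*15.859456] = 10.085796
  V(2,+0) = exp(-r*dt) * [p_u*0.000000 + p_m*0.000000 + p_d*9.864130] = 2.223636
  V(2,+1) = exp(-r*dt) * [p_u*0.000000 + p_m*0.000000 + p_d*0.000000] = 0.000000
  V(2,+2) = exp(-r*dt) * [p_u*0.000000 + p_m*0.000000 + p_d*0.000000] = 0.000000
  V(1,-1) = exp(-r*dt) * [p_u*2.223636 + p_m*10.085796 + p_d*15.780773] = 10.446935
  V(1,+0) = exp(-r*dt) * [p_u*0.000000 + p_m*2.223636 + p_d*10.085796] = 3.741280
  V(1,+1) = exp(-r*dt) * [p_u*0.000000 + p_m*0.000000 + p_d*2.223636] = 0.501267
  V(0,+0) = exp(-r*dt) * [p_u*0.501267 + p_m*3.741280 + p_d*10.446935] = 4.876812


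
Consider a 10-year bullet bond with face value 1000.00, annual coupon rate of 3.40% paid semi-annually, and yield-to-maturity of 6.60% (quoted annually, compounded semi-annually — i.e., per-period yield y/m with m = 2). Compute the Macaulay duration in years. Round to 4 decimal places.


Answer: Macaulay duration = 8.3075 years

Derivation:
Coupon per period c = face * coupon_rate / m = 17.000000
Periods per year m = 2; per-period yield y/m = 0.033000
Number of cashflows N = 20
Cashflows (t years, CF_t, discount factor 1/(1+y/m)^(m*t), PV):
  t = 0.5000: CF_t = 17.000000, DF = 0.968054, PV = 16.456922
  t = 1.0000: CF_t = 17.000000, DF = 0.937129, PV = 15.931192
  t = 1.5000: CF_t = 17.000000, DF = 0.907192, PV = 15.422258
  t = 2.0000: CF_t = 17.000000, DF = 0.878211, PV = 14.929582
  t = 2.5000: CF_t = 17.000000, DF = 0.850156, PV = 14.452644
  t = 3.0000: CF_t = 17.000000, DF = 0.822997, PV = 13.990943
  t = 3.5000: CF_t = 17.000000, DF = 0.796705, PV = 13.543991
  t = 4.0000: CF_t = 17.000000, DF = 0.771254, PV = 13.111318
  t = 4.5000: CF_t = 17.000000, DF = 0.746616, PV = 12.692467
  t = 5.0000: CF_t = 17.000000, DF = 0.722764, PV = 12.286996
  t = 5.5000: CF_t = 17.000000, DF = 0.699675, PV = 11.894478
  t = 6.0000: CF_t = 17.000000, DF = 0.677323, PV = 11.514499
  t = 6.5000: CF_t = 17.000000, DF = 0.655686, PV = 11.146660
  t = 7.0000: CF_t = 17.000000, DF = 0.634739, PV = 10.790571
  t = 7.5000: CF_t = 17.000000, DF = 0.614462, PV = 10.445858
  t = 8.0000: CF_t = 17.000000, DF = 0.594833, PV = 10.112156
  t = 8.5000: CF_t = 17.000000, DF = 0.575830, PV = 9.789116
  t = 9.0000: CF_t = 17.000000, DF = 0.557435, PV = 9.476395
  t = 9.5000: CF_t = 17.000000, DF = 0.539627, PV = 9.173664
  t = 10.0000: CF_t = 1017.000000, DF = 0.522388, PV = 531.269058
Price P = sum_t PV_t = 768.430766
Macaulay numerator sum_t t * PV_t:
  t * PV_t at t = 0.5000: 8.228461
  t * PV_t at t = 1.0000: 15.931192
  t * PV_t at t = 1.5000: 23.133387
  t * PV_t at t = 2.0000: 29.859163
  t * PV_t at t = 2.5000: 36.131611
  t * PV_t at t = 3.0000: 41.972829
  t * PV_t at t = 3.5000: 47.403970
  t * PV_t at t = 4.0000: 52.445272
  t * PV_t at t = 4.5000: 57.116099
  t * PV_t at t = 5.0000: 61.434978
  t * PV_t at t = 5.5000: 65.419629
  t * PV_t at t = 6.0000: 69.086997
  t * PV_t at t = 6.5000: 72.453288
  t * PV_t at t = 7.0000: 75.533996
  t * PV_t at t = 7.5000: 78.343932
  t * PV_t at t = 8.0000: 80.897251
  t * PV_t at t = 8.5000: 83.207482
  t * PV_t at t = 9.0000: 85.287551
  t * PV_t at t = 9.5000: 87.149805
  t * PV_t at t = 10.0000: 5312.690579
Macaulay duration D = (sum_t t * PV_t) / P = 6383.727471 / 768.430766 = 8.307486


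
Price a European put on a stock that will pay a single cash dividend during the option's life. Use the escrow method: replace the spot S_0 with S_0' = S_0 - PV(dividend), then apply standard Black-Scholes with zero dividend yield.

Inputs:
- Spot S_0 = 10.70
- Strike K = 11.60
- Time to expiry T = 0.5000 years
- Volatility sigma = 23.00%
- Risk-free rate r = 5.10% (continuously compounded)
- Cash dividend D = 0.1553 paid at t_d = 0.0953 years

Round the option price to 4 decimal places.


Answer: Price = 1.1535

Derivation:
PV(D) = D * exp(-r * t_d) = 0.1553 * 0.99515149 = 0.15454703
S_0' = S_0 - PV(D) = 10.7000 - 0.15454703 = 10.54545297
d1 = (ln(S_0'/K) + (r + sigma^2/2)*T) / (sigma*sqrt(T)) = -0.34792930
d2 = d1 - sigma*sqrt(T) = -0.51056386
exp(-rT) = 0.97482238
N(-d1) = 0.63605336; N(-d2) = 0.69517176
P = K * exp(-rT) * N(-d2) - S_0' * N(-d1) = 11.6000 * 0.97482238 * 0.69517176 - 10.54545297 * 0.63605336 = 1.1535


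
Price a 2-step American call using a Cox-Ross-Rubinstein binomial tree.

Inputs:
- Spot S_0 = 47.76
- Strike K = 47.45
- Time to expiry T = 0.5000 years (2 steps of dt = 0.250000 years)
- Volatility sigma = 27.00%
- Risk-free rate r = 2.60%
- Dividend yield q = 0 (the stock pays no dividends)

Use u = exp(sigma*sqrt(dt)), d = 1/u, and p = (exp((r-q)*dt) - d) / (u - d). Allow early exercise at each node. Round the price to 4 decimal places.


dt = T/N = 0.250000
u = exp(sigma*sqrt(dt)) = 1.144537; d = 1/u = 0.873716
p = (exp((r-q)*dt) - d) / (u - d) = 0.490380
Discount per step: exp(-r*dt) = 0.993521
Stock lattice S(k, i) with i counting down-moves:
  k=0: S(0,0) = 47.7600
  k=1: S(1,0) = 54.6631; S(1,1) = 41.7287
  k=2: S(2,0) = 62.5639; S(2,1) = 47.7600; S(2,2) = 36.4590
Terminal payoffs V(N, i) = max(S_T - K, 0):
  V(2,0) = 15.113902; V(2,1) = 0.310000; V(2,2) = 0.000000
Backward induction: V(k, i) = exp(-r*dt) * [p * V(k+1, i) + (1-p) * V(k+1, i+1)]; then take max(V_cont, immediate exercise) for American.
  V(1,0) = exp(-r*dt) * [p*15.113902 + (1-p)*0.310000] = 7.520502; exercise = 7.213077; V(1,0) = max -> 7.520502
  V(1,1) = exp(-r*dt) * [p*0.310000 + (1-p)*0.000000] = 0.151033; exercise = 0.000000; V(1,1) = max -> 0.151033
  V(0,0) = exp(-r*dt) * [p*7.520502 + (1-p)*0.151033] = 3.740484; exercise = 0.310000; V(0,0) = max -> 3.740484

Answer: Price = V(0,0) = 3.7405


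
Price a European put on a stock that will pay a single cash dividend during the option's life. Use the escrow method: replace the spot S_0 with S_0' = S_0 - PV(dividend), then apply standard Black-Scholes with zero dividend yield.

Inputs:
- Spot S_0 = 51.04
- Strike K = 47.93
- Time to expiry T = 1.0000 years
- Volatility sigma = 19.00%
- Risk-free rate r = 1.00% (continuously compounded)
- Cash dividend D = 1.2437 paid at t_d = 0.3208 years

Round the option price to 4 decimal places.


Answer: Price = 2.6245

Derivation:
PV(D) = D * exp(-r * t_d) = 1.2437 * 0.99679714 = 1.23971660
S_0' = S_0 - PV(D) = 51.0400 - 1.23971660 = 49.80028340
d1 = (ln(S_0'/K) + (r + sigma^2/2)*T) / (sigma*sqrt(T)) = 0.34910032
d2 = d1 - sigma*sqrt(T) = 0.15910032
exp(-rT) = 0.99004983
N(-d1) = 0.36350700; N(-d2) = 0.43679492
P = K * exp(-rT) * N(-d2) - S_0' * N(-d1) = 47.9300 * 0.99004983 * 0.43679492 - 49.80028340 * 0.36350700 = 2.6245


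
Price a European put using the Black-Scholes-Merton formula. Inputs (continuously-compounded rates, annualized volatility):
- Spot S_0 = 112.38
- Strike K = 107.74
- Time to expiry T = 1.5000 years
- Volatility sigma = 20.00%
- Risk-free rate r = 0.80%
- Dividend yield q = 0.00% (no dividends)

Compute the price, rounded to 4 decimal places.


d1 = (ln(S/K) + (r - q + 0.5*sigma^2) * T) / (sigma * sqrt(T)) = 0.34360245
d2 = d1 - sigma * sqrt(T) = 0.09865348
exp(-rT) = 0.98807171; exp(-qT) = 1.00000000
P = K * exp(-rT) * N(-d2) - S_0 * exp(-qT) * N(-d1)
N(-d1) = 0.36557264; N(-d2) = 0.46070670
P = 107.7400 * 0.98807171 * 0.46070670 - 112.3800 * 1.00000000 * 0.36557264 = 7.9614

Answer: Price = 7.9614


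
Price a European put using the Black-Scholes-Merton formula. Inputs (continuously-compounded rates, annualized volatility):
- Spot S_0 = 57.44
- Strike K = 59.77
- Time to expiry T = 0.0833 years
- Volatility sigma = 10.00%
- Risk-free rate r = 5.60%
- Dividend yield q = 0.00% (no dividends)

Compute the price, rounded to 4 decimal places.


Answer: Price = 2.1434

Derivation:
d1 = (ln(S/K) + (r - q + 0.5*sigma^2) * T) / (sigma * sqrt(T)) = -1.20164754
d2 = d1 - sigma * sqrt(T) = -1.23050928
exp(-rT) = 0.99534606; exp(-qT) = 1.00000000
P = K * exp(-rT) * N(-d2) - S_0 * exp(-qT) * N(-d1)
N(-d1) = 0.88524994; N(-d2) = 0.89074677
P = 59.7700 * 0.99534606 * 0.89074677 - 57.4400 * 1.00000000 * 0.88524994 = 2.1434


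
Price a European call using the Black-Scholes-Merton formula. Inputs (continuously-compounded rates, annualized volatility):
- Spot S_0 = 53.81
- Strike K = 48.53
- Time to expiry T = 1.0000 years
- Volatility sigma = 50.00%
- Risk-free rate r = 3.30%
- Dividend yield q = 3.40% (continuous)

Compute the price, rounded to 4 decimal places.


d1 = (ln(S/K) + (r - q + 0.5*sigma^2) * T) / (sigma * sqrt(T)) = 0.45455432
d2 = d1 - sigma * sqrt(T) = -0.04544568
exp(-rT) = 0.96753856; exp(-qT) = 0.96657150
C = S_0 * exp(-qT) * N(d1) - K * exp(-rT) * N(d2)
N(d1) = 0.67528505; N(d2) = 0.48187604
C = 53.8100 * 0.96657150 * 0.67528505 - 48.5300 * 0.96753856 * 0.48187604 = 12.4961

Answer: Price = 12.4961


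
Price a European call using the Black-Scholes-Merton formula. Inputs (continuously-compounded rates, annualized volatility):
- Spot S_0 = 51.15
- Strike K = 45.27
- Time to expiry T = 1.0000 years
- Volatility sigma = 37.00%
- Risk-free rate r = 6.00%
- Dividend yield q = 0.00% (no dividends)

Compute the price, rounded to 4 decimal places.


d1 = (ln(S/K) + (r - q + 0.5*sigma^2) * T) / (sigma * sqrt(T)) = 0.67721062
d2 = d1 - sigma * sqrt(T) = 0.30721062
exp(-rT) = 0.94176453; exp(-qT) = 1.00000000
C = S_0 * exp(-qT) * N(d1) - K * exp(-rT) * N(d2)
N(d1) = 0.75086384; N(d2) = 0.62065847
C = 51.1500 * 1.00000000 * 0.75086384 - 45.2700 * 0.94176453 * 0.62065847 = 11.9457

Answer: Price = 11.9457


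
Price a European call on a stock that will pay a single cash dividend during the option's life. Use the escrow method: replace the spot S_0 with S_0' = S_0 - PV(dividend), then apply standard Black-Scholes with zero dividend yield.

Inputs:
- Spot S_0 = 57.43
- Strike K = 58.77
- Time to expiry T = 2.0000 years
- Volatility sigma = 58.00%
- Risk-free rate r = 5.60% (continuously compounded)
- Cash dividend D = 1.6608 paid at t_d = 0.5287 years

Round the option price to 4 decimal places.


Answer: Price = 18.9263

Derivation:
PV(D) = D * exp(-r * t_d) = 1.6608 * 0.97082680 = 1.61234915
S_0' = S_0 - PV(D) = 57.4300 - 1.61234915 = 55.81765085
d1 = (ln(S_0'/K) + (r + sigma^2/2)*T) / (sigma*sqrt(T)) = 0.48383004
d2 = d1 - sigma*sqrt(T) = -0.33641383
exp(-rT) = 0.89404426
N(d1) = 0.68574675; N(d2) = 0.36827941
C = S_0' * N(d1) - K * exp(-rT) * N(d2) = 55.81765085 * 0.68574675 - 58.7700 * 0.89404426 * 0.36827941 = 18.9263


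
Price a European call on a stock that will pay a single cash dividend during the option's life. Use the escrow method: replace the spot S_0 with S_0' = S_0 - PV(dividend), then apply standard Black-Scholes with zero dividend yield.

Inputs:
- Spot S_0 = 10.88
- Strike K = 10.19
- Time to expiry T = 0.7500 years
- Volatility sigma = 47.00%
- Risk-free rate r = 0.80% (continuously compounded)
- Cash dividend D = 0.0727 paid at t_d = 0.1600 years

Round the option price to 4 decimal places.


PV(D) = D * exp(-r * t_d) = 0.0727 * 0.99872082 = 0.07260700
S_0' = S_0 - PV(D) = 10.8800 - 0.07260700 = 10.80739300
d1 = (ln(S_0'/K) + (r + sigma^2/2)*T) / (sigma*sqrt(T)) = 0.36277519
d2 = d1 - sigma*sqrt(T) = -0.04425675
exp(-rT) = 0.99401796
N(d1) = 0.64161359; N(d2) = 0.48234987
C = S_0' * N(d1) - K * exp(-rT) * N(d2) = 10.80739300 * 0.64161359 - 10.1900 * 0.99401796 * 0.48234987 = 2.0484

Answer: Price = 2.0484


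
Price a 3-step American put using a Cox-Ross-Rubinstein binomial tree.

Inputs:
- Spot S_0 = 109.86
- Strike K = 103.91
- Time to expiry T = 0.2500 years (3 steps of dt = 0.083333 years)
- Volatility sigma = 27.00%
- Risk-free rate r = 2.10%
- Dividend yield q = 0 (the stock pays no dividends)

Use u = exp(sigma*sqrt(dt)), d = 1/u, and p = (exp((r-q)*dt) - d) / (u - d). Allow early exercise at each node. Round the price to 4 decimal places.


Answer: Price = V(0,0) = 3.1285

Derivation:
dt = T/N = 0.083333
u = exp(sigma*sqrt(dt)) = 1.081060; d = 1/u = 0.925018
p = (exp((r-q)*dt) - d) / (u - d) = 0.491749
Discount per step: exp(-r*dt) = 0.998252
Stock lattice S(k, i) with i counting down-moves:
  k=0: S(0,0) = 109.8600
  k=1: S(1,0) = 118.7653; S(1,1) = 101.6225
  k=2: S(2,0) = 128.3924; S(2,1) = 109.8600; S(2,2) = 94.0026
  k=3: S(3,0) = 138.7999; S(3,1) = 118.7653; S(3,2) = 101.6225; S(3,3) = 86.9541
Terminal payoffs V(N, i) = max(K - S_T, 0):
  V(3,0) = 0.000000; V(3,1) = 0.000000; V(3,2) = 2.287543; V(3,3) = 16.955937
Backward induction: V(k, i) = exp(-r*dt) * [p * V(k+1, i) + (1-p) * V(k+1, i+1)]; then take max(V_cont, immediate exercise) for American.
  V(2,0) = exp(-r*dt) * [p*0.000000 + (1-p)*0.000000] = 0.000000; exercise = 0.000000; V(2,0) = max -> 0.000000
  V(2,1) = exp(-r*dt) * [p*0.000000 + (1-p)*2.287543] = 1.160613; exercise = 0.000000; V(2,1) = max -> 1.160613
  V(2,2) = exp(-r*dt) * [p*2.287543 + (1-p)*16.955937] = 9.725734; exercise = 9.907418; V(2,2) = max -> 9.907418
  V(1,0) = exp(-r*dt) * [p*0.000000 + (1-p)*1.160613] = 0.588851; exercise = 0.000000; V(1,0) = max -> 0.588851
  V(1,1) = exp(-r*dt) * [p*1.160613 + (1-p)*9.907418] = 5.596383; exercise = 2.287543; V(1,1) = max -> 5.596383
  V(0,0) = exp(-r*dt) * [p*0.588851 + (1-p)*5.596383] = 3.128455; exercise = 0.000000; V(0,0) = max -> 3.128455


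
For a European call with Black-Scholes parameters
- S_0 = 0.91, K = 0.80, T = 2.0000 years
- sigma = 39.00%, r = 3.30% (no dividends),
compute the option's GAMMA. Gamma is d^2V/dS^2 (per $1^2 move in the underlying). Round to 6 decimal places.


d1 = 0.6290220161; d2 = 0.0774787268
phi(d1) = 0.3273344390; exp(-qT) = 1.0000000000; exp(-rT) = 0.9361308643
Gamma = exp(-qT) * phi(d1) / (S * sigma * sqrt(T)) = 1.0000000000 * 0.3273344390 / (0.9100 * 0.3900 * 1.4142135624) = 0.652185

Answer: Gamma = 0.652185


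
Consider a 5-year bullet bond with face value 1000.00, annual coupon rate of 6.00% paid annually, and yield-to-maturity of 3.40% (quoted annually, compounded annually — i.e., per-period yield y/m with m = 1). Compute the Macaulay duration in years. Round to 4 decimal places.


Coupon per period c = face * coupon_rate / m = 60.000000
Periods per year m = 1; per-period yield y/m = 0.034000
Number of cashflows N = 5
Cashflows (t years, CF_t, discount factor 1/(1+y/m)^(m*t), PV):
  t = 1.0000: CF_t = 60.000000, DF = 0.967118, PV = 58.027079
  t = 2.0000: CF_t = 60.000000, DF = 0.935317, PV = 56.119032
  t = 3.0000: CF_t = 60.000000, DF = 0.904562, PV = 54.273726
  t = 4.0000: CF_t = 60.000000, DF = 0.874818, PV = 52.489096
  t = 5.0000: CF_t = 1060.000000, DF = 0.846052, PV = 896.815636
Price P = sum_t PV_t = 1117.724569
Macaulay numerator sum_t t * PV_t:
  t * PV_t at t = 1.0000: 58.027079
  t * PV_t at t = 2.0000: 112.238064
  t * PV_t at t = 3.0000: 162.821177
  t * PV_t at t = 4.0000: 209.956385
  t * PV_t at t = 5.0000: 4484.078179
Macaulay duration D = (sum_t t * PV_t) / P = 5027.120884 / 1117.724569 = 4.497638

Answer: Macaulay duration = 4.4976 years


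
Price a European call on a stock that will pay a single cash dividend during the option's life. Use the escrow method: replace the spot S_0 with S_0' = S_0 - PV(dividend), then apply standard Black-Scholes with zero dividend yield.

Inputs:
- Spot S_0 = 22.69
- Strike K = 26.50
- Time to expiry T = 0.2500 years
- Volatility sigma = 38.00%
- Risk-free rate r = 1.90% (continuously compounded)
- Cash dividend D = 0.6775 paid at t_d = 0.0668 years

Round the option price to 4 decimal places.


Answer: Price = 0.4170

Derivation:
PV(D) = D * exp(-r * t_d) = 0.6775 * 0.99873161 = 0.67664066
S_0' = S_0 - PV(D) = 22.6900 - 0.67664066 = 22.01335934
d1 = (ln(S_0'/K) + (r + sigma^2/2)*T) / (sigma*sqrt(T)) = -0.85629064
d2 = d1 - sigma*sqrt(T) = -1.04629064
exp(-rT) = 0.99526126
N(d1) = 0.19591852; N(d2) = 0.14771343
C = S_0' * N(d1) - K * exp(-rT) * N(d2) = 22.01335934 * 0.19591852 - 26.5000 * 0.99526126 * 0.14771343 = 0.4170


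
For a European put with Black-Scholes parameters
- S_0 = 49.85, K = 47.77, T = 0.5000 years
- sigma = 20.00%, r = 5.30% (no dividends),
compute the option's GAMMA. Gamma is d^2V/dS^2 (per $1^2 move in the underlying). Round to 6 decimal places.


Answer: Gamma = 0.048391

Derivation:
d1 = 0.5594676159; d2 = 0.4180462596
phi(d1) = 0.3411474332; exp(-qT) = 1.0000000000; exp(-rT) = 0.9738480438
Gamma = exp(-qT) * phi(d1) / (S * sigma * sqrt(T)) = 1.0000000000 * 0.3411474332 / (49.8500 * 0.2000 * 0.7071067812) = 0.048391


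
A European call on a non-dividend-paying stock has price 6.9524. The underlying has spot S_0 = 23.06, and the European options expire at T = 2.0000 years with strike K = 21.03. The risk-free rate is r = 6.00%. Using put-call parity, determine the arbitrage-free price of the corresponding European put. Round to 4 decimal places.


Answer: Put price = 2.5443

Derivation:
Put-call parity: C - P = S_0 * exp(-qT) - K * exp(-rT).
S_0 * exp(-qT) = 23.0600 * 1.00000000 = 23.06000000
K * exp(-rT) = 21.0300 * 0.88692044 = 18.65193678
P = C - S*exp(-qT) + K*exp(-rT)
P = 6.9524 - 23.06000000 + 18.65193678 = 2.5443


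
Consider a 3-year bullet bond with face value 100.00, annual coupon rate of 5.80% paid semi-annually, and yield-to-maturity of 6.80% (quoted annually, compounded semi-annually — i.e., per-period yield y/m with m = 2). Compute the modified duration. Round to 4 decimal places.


Answer: Modified duration = 2.7013

Derivation:
Coupon per period c = face * coupon_rate / m = 2.900000
Periods per year m = 2; per-period yield y/m = 0.034000
Number of cashflows N = 6
Cashflows (t years, CF_t, discount factor 1/(1+y/m)^(m*t), PV):
  t = 0.5000: CF_t = 2.900000, DF = 0.967118, PV = 2.804642
  t = 1.0000: CF_t = 2.900000, DF = 0.935317, PV = 2.712420
  t = 1.5000: CF_t = 2.900000, DF = 0.904562, PV = 2.623230
  t = 2.0000: CF_t = 2.900000, DF = 0.874818, PV = 2.536973
  t = 2.5000: CF_t = 2.900000, DF = 0.846052, PV = 2.453552
  t = 3.0000: CF_t = 102.900000, DF = 0.818233, PV = 84.196132
Price P = sum_t PV_t = 97.326950
First compute Macaulay numerator sum_t t * PV_t:
  t * PV_t at t = 0.5000: 1.402321
  t * PV_t at t = 1.0000: 2.712420
  t * PV_t at t = 1.5000: 3.934845
  t * PV_t at t = 2.0000: 5.073946
  t * PV_t at t = 2.5000: 6.133881
  t * PV_t at t = 3.0000: 252.588397
Macaulay duration D = 271.845810 / 97.326950 = 2.793120
Modified duration = D / (1 + y/m) = 2.793120 / (1 + 0.034000) = 2.701276


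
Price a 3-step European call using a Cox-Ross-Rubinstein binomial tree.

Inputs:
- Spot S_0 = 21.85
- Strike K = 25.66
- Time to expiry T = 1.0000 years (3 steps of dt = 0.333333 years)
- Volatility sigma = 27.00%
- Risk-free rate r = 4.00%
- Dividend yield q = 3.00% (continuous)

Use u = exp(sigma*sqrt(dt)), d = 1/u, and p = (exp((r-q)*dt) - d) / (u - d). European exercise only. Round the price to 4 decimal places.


Answer: Price = V(0,0) = 0.9300

Derivation:
dt = T/N = 0.333333
u = exp(sigma*sqrt(dt)) = 1.168691; d = 1/u = 0.855658
p = (exp((r-q)*dt) - d) / (u - d) = 0.471774
Discount per step: exp(-r*dt) = 0.986755
Stock lattice S(k, i) with i counting down-moves:
  k=0: S(0,0) = 21.8500
  k=1: S(1,0) = 25.5359; S(1,1) = 18.6961
  k=2: S(2,0) = 29.8436; S(2,1) = 21.8500; S(2,2) = 15.9975
  k=3: S(3,0) = 34.8779; S(3,1) = 25.5359; S(3,2) = 18.6961; S(3,3) = 13.6884
Terminal payoffs V(N, i) = max(S_T - K, 0):
  V(3,0) = 9.217944; V(3,1) = 0.000000; V(3,2) = 0.000000; V(3,3) = 0.000000
Backward induction: V(k, i) = exp(-r*dt) * [p * V(k+1, i) + (1-p) * V(k+1, i+1)].
  V(2,0) = exp(-r*dt) * [p*9.217944 + (1-p)*0.000000] = 4.291186
  V(2,1) = exp(-r*dt) * [p*0.000000 + (1-p)*0.000000] = 0.000000
  V(2,2) = exp(-r*dt) * [p*0.000000 + (1-p)*0.000000] = 0.000000
  V(1,0) = exp(-r*dt) * [p*4.291186 + (1-p)*0.000000] = 1.997655
  V(1,1) = exp(-r*dt) * [p*0.000000 + (1-p)*0.000000] = 0.000000
  V(0,0) = exp(-r*dt) * [p*1.997655 + (1-p)*0.000000] = 0.929959


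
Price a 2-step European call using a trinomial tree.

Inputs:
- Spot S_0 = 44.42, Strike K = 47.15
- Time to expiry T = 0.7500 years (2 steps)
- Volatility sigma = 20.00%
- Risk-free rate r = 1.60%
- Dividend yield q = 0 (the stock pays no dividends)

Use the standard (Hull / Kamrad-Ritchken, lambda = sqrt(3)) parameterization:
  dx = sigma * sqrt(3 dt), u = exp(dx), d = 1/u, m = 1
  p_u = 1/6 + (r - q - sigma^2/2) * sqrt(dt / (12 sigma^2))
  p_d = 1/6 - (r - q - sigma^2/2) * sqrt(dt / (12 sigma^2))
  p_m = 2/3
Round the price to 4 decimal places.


Answer: Price = V(0,0) = 2.2147

Derivation:
dt = T/N = 0.375000; dx = sigma*sqrt(3*dt) = 0.212132
u = exp(dx) = 1.236311; d = 1/u = 0.808858
p_u = 0.163131, p_m = 0.666667, p_d = 0.170202
Discount per step: exp(-r*dt) = 0.994018
Stock lattice S(k, j) with j the centered position index:
  k=0: S(0,+0) = 44.4200
  k=1: S(1,-1) = 35.9295; S(1,+0) = 44.4200; S(1,+1) = 54.9169
  k=2: S(2,-2) = 29.0618; S(2,-1) = 35.9295; S(2,+0) = 44.4200; S(2,+1) = 54.9169; S(2,+2) = 67.8944
Terminal payoffs V(N, j) = max(S_T - K, 0):
  V(2,-2) = 0.000000; V(2,-1) = 0.000000; V(2,+0) = 0.000000; V(2,+1) = 7.766939; V(2,+2) = 20.744422
Backward induction: V(k, j) = exp(-r*dt) * [p_u * V(k+1, j+1) + p_m * V(k+1, j) + p_d * V(k+1, j-1)]
  V(1,-1) = exp(-r*dt) * [p_u*0.000000 + p_m*0.000000 + p_d*0.000000] = 0.000000
  V(1,+0) = exp(-r*dt) * [p_u*7.766939 + p_m*0.000000 + p_d*0.000000] = 1.259450
  V(1,+1) = exp(-r*dt) * [p_u*20.744422 + p_m*7.766939 + p_d*0.000000] = 8.510802
  V(0,+0) = exp(-r*dt) * [p_u*8.510802 + p_m*1.259450 + p_d*0.000000] = 2.214682


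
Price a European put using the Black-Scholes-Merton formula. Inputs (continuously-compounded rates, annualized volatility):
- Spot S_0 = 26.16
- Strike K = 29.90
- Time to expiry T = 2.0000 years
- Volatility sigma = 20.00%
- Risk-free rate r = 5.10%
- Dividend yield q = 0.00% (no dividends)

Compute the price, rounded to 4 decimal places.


Answer: Price = 3.4281

Derivation:
d1 = (ln(S/K) + (r - q + 0.5*sigma^2) * T) / (sigma * sqrt(T)) = 0.02960319
d2 = d1 - sigma * sqrt(T) = -0.25323952
exp(-rT) = 0.90302955; exp(-qT) = 1.00000000
P = K * exp(-rT) * N(-d2) - S_0 * exp(-qT) * N(-d1)
N(-d1) = 0.48819176; N(-d2) = 0.59995844
P = 29.9000 * 0.90302955 * 0.59995844 - 26.1600 * 1.00000000 * 0.48819176 = 3.4281


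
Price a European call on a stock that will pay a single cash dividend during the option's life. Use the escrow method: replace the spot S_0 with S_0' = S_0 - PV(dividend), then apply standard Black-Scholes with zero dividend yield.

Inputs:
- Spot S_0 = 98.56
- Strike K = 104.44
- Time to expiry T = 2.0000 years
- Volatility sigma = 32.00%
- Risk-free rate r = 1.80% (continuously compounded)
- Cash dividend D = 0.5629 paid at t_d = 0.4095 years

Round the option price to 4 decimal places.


PV(D) = D * exp(-r * t_d) = 0.5629 * 0.99265610 = 0.55876612
S_0' = S_0 - PV(D) = 98.5600 - 0.55876612 = 98.00123388
d1 = (ln(S_0'/K) + (r + sigma^2/2)*T) / (sigma*sqrt(T)) = 0.16521401
d2 = d1 - sigma*sqrt(T) = -0.28733433
exp(-rT) = 0.96464029
N(d1) = 0.56561223; N(d2) = 0.38692817
C = S_0' * N(d1) - K * exp(-rT) * N(d2) = 98.00123388 * 0.56561223 - 104.4400 * 0.96464029 * 0.38692817 = 16.4488

Answer: Price = 16.4488


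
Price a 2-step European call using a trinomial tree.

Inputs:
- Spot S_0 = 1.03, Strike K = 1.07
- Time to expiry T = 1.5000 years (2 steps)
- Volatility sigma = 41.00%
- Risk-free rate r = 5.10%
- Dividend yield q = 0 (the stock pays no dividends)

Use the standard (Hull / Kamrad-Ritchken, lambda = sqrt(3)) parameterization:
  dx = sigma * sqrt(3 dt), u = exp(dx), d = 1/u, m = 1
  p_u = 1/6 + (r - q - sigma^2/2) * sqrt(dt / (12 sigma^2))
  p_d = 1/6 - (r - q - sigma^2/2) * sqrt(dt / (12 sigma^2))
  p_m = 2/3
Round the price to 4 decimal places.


dt = T/N = 0.750000; dx = sigma*sqrt(3*dt) = 0.615000
u = exp(dx) = 1.849657; d = 1/u = 0.540641
p_u = 0.146514, p_m = 0.666667, p_d = 0.186819
Discount per step: exp(-r*dt) = 0.962472
Stock lattice S(k, j) with j the centered position index:
  k=0: S(0,+0) = 1.0300
  k=1: S(1,-1) = 0.5569; S(1,+0) = 1.0300; S(1,+1) = 1.9051
  k=2: S(2,-2) = 0.3011; S(2,-1) = 0.5569; S(2,+0) = 1.0300; S(2,+1) = 1.9051; S(2,+2) = 3.5239
Terminal payoffs V(N, j) = max(S_T - K, 0):
  V(2,-2) = 0.000000; V(2,-1) = 0.000000; V(2,+0) = 0.000000; V(2,+1) = 0.835146; V(2,+2) = 2.453866
Backward induction: V(k, j) = exp(-r*dt) * [p_u * V(k+1, j+1) + p_m * V(k+1, j) + p_d * V(k+1, j-1)]
  V(1,-1) = exp(-r*dt) * [p_u*0.000000 + p_m*0.000000 + p_d*0.000000] = 0.000000
  V(1,+0) = exp(-r*dt) * [p_u*0.835146 + p_m*0.000000 + p_d*0.000000] = 0.117769
  V(1,+1) = exp(-r*dt) * [p_u*2.453866 + p_m*0.835146 + p_d*0.000000] = 0.881904
  V(0,+0) = exp(-r*dt) * [p_u*0.881904 + p_m*0.117769 + p_d*0.000000] = 0.199929

Answer: Price = V(0,0) = 0.1999
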